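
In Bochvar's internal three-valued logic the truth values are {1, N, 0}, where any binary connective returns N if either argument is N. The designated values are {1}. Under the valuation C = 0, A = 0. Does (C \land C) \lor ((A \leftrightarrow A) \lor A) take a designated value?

C \land C = 0 \land 0 = 0
A \leftrightarrow A = 0 \leftrightarrow 0 = 1
(A \leftrightarrow A) \lor A = 1 \lor 0 = 1
(C \land C) \lor ((A \leftrightarrow A) \lor A) = 0 \lor 1 = 1
1 ∈ {1}.

Yes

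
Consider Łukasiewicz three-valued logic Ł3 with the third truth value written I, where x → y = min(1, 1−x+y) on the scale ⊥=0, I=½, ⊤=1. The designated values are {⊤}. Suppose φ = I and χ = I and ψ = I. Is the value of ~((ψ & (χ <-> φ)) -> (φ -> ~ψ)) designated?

χ <-> φ = I <-> I = ⊤  [1 − |½−½|]
ψ & (χ <-> φ) = I & ⊤ = I
~ψ = ~I = I
φ -> ~ψ = I -> I = ⊤
(ψ & (χ <-> φ)) -> (φ -> ~ψ) = I -> ⊤ = ⊤
~((ψ & (χ <-> φ)) -> (φ -> ~ψ)) = ~⊤ = ⊥
⊥ ∉ {⊤}.

No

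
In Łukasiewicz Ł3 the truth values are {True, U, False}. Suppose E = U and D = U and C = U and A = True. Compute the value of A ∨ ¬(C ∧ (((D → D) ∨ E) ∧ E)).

D → D = U → U = True  [min(1, 1−½+½)]
(D → D) ∨ E = True ∨ U = True
((D → D) ∨ E) ∧ E = True ∧ U = U
C ∧ (((D → D) ∨ E) ∧ E) = U ∧ U = U
¬(C ∧ (((D → D) ∨ E) ∧ E)) = ¬U = U
A ∨ ¬(C ∧ (((D → D) ∨ E) ∧ E)) = True ∨ U = True

True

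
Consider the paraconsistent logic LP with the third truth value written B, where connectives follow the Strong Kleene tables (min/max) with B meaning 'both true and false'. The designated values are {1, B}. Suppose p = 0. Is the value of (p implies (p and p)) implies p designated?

p and p = 0 and 0 = 0
p implies (p and p) = 0 implies 0 = 1
(p implies (p and p)) implies p = 1 implies 0 = 0
0 ∉ {1, B}.

No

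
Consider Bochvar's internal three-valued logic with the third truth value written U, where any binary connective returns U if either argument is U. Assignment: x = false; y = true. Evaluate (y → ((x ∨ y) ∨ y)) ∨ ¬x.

true

x ∨ y = false ∨ true = true
(x ∨ y) ∨ y = true ∨ true = true
y → ((x ∨ y) ∨ y) = true → true = true
¬x = ¬false = true
(y → ((x ∨ y) ∨ y)) ∨ ¬x = true ∨ true = true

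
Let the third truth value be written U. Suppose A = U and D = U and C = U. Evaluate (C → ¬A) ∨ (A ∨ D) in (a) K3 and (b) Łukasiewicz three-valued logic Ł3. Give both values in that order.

In K3: ¬A = ¬U = U
C → ¬A = U → U = U  [¬U ∨ U]
A ∨ D = U ∨ U = U
(C → ¬A) ∨ (A ∨ D) = U ∨ U = U
In Łukasiewicz three-valued logic Ł3: ¬A = ¬U = U
C → ¬A = U → U = 1  [min(1, 1−½+½)]
A ∨ D = U ∨ U = U
(C → ¬A) ∨ (A ∨ D) = 1 ∨ U = 1
They differ because K3 and Łukasiewicz three-valued logic Ł3 treat U differently under implication.

U; 1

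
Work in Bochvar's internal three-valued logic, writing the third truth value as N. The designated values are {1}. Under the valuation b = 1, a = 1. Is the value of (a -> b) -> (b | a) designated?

Yes

a -> b = 1 -> 1 = 1
b | a = 1 | 1 = 1
(a -> b) -> (b | a) = 1 -> 1 = 1
1 ∈ {1}.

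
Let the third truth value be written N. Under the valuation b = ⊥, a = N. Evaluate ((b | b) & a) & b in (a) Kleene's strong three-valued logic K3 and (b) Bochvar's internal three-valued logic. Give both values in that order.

⊥; N

In Kleene's strong three-valued logic K3: b | b = ⊥ | ⊥ = ⊥
(b | b) & a = ⊥ & N = ⊥
((b | b) & a) & b = ⊥ & ⊥ = ⊥
In Bochvar's internal three-valued logic: b | b = ⊥ | ⊥ = ⊥
(b | b) & a = ⊥ & N = N
((b | b) & a) & b = N & ⊥ = N
They differ because Kleene's strong three-valued logic K3 and Bochvar's internal three-valued logic treat N differently under the binary connectives.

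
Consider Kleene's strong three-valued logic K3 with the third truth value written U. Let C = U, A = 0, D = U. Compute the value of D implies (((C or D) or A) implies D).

C or D = U or U = U
(C or D) or A = U or 0 = U
((C or D) or A) implies D = U implies U = U
D implies (((C or D) or A) implies D) = U implies U = U

U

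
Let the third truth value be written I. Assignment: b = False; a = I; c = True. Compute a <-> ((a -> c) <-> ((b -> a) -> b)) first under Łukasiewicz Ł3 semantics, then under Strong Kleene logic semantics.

I; I

In Łukasiewicz Ł3: a -> c = I -> True = True  [min(1, 1−½+1)]
b -> a = False -> I = True
(b -> a) -> b = True -> False = False
(a -> c) <-> ((b -> a) -> b) = True <-> False = False
a <-> ((a -> c) <-> ((b -> a) -> b)) = I <-> False = I
In Strong Kleene logic: a -> c = I -> True = True  [~I | True]
b -> a = False -> I = True
(b -> a) -> b = True -> False = False
(a -> c) <-> ((b -> a) -> b) = True <-> False = False
a <-> ((a -> c) <-> ((b -> a) -> b)) = I <-> False = I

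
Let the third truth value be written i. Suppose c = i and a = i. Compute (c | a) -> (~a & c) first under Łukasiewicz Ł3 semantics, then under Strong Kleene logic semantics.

⊤; i

In Łukasiewicz Ł3: c | a = i | i = i
~a = ~i = i
~a & c = i & i = i
(c | a) -> (~a & c) = i -> i = ⊤  [min(1, 1−½+½)]
In Strong Kleene logic: c | a = i | i = i
~a = ~i = i
~a & c = i & i = i
(c | a) -> (~a & c) = i -> i = i  [~i | i]
They differ because Łukasiewicz Ł3 and Strong Kleene logic treat i differently under implication.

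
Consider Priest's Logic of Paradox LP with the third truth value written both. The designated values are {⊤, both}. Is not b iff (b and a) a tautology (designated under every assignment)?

Countermodel: b=⊤, a=⊤ gives ⊥, which is not designated.

No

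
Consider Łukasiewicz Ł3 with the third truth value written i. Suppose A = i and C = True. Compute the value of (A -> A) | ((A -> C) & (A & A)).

A -> A = i -> i = True  [min(1, 1−½+½)]
A -> C = i -> True = True
A & A = i & i = i
(A -> C) & (A & A) = True & i = i
(A -> A) | ((A -> C) & (A & A)) = True | i = True

True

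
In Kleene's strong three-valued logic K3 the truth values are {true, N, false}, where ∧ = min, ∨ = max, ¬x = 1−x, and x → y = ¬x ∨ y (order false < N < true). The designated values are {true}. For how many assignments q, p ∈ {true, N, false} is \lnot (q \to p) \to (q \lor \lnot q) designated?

7

Of the 9 assignments, 7 give a value in {true}.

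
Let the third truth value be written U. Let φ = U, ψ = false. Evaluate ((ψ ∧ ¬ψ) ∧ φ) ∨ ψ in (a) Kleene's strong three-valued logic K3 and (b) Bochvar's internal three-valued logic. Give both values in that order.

In Kleene's strong three-valued logic K3: ¬ψ = ¬false = true
ψ ∧ ¬ψ = false ∧ true = false
(ψ ∧ ¬ψ) ∧ φ = false ∧ U = false
((ψ ∧ ¬ψ) ∧ φ) ∨ ψ = false ∨ false = false
In Bochvar's internal three-valued logic: ¬ψ = ¬false = true
ψ ∧ ¬ψ = false ∧ true = false
(ψ ∧ ¬ψ) ∧ φ = false ∧ U = U
((ψ ∧ ¬ψ) ∧ φ) ∨ ψ = U ∨ false = U
They differ because Kleene's strong three-valued logic K3 and Bochvar's internal three-valued logic treat U differently under the binary connectives.

false; U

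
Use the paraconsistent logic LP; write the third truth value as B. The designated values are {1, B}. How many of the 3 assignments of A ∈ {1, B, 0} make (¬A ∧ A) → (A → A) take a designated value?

A=1: 1 ✓
A=B: B ✓
A=0: 1 ✓

3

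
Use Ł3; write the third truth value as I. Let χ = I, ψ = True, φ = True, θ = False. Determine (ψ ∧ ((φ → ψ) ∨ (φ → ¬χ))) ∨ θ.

True

φ → ψ = True → True = True
¬χ = ¬I = I
φ → ¬χ = True → I = I  [min(1, 1−1+½)]
(φ → ψ) ∨ (φ → ¬χ) = True ∨ I = True
ψ ∧ ((φ → ψ) ∨ (φ → ¬χ)) = True ∧ True = True
(ψ ∧ ((φ → ψ) ∨ (φ → ¬χ))) ∨ θ = True ∨ False = True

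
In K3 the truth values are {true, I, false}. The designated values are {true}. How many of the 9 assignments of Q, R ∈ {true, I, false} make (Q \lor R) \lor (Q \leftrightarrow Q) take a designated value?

Of the 9 assignments, 7 give a value in {true}.

7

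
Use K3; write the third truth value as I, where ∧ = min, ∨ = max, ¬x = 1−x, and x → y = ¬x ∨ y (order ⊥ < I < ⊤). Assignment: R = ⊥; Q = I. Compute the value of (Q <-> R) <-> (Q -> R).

Q <-> R = I <-> ⊥ = I
Q -> R = I -> ⊥ = I
(Q <-> R) <-> (Q -> R) = I <-> I = I

I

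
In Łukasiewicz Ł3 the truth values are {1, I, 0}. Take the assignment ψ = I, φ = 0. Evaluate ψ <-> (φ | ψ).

1

φ | ψ = 0 | I = I
ψ <-> (φ | ψ) = I <-> I = 1  [1 − |½−½|]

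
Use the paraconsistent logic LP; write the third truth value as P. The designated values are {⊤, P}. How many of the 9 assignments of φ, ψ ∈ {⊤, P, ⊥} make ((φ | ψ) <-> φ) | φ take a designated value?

Of the 9 assignments, 8 give a value in {⊤, P}.

8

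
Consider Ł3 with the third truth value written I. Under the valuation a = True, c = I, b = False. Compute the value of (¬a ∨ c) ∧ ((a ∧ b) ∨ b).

False

¬a = ¬True = False
¬a ∨ c = False ∨ I = I
a ∧ b = True ∧ False = False
(a ∧ b) ∨ b = False ∨ False = False
(¬a ∨ c) ∧ ((a ∧ b) ∨ b) = I ∧ False = False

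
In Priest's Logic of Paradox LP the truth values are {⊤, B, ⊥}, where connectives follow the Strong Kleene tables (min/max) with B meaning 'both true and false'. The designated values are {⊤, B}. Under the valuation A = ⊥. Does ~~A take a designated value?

No

~A = ~⊥ = ⊤
~~A = ~⊤ = ⊥
⊥ ∉ {⊤, B}.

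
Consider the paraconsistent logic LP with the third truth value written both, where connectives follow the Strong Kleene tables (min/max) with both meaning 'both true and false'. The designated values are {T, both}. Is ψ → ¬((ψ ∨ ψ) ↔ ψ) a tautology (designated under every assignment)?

No

Countermodel: ψ=T gives F, which is not designated.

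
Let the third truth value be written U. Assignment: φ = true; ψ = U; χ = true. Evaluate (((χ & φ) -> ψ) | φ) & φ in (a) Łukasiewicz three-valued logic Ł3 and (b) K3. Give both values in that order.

In Łukasiewicz three-valued logic Ł3: χ & φ = true & true = true
(χ & φ) -> ψ = true -> U = U  [min(1, 1−1+½)]
((χ & φ) -> ψ) | φ = U | true = true
(((χ & φ) -> ψ) | φ) & φ = true & true = true
In K3: χ & φ = true & true = true
(χ & φ) -> ψ = true -> U = U  [~true | U]
((χ & φ) -> ψ) | φ = U | true = true
(((χ & φ) -> ψ) | φ) & φ = true & true = true

true; true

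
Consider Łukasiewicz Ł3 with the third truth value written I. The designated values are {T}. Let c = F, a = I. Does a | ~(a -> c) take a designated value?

a -> c = I -> F = I  [min(1, 1−½+0)]
~(a -> c) = ~I = I
a | ~(a -> c) = I | I = I
I ∉ {T}.

No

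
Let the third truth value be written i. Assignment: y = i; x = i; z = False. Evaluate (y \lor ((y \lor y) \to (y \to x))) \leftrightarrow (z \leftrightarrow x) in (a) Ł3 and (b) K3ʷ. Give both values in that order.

In Ł3: y \lor y = i \lor i = i
y \to x = i \to i = True
(y \lor y) \to (y \to x) = i \to True = True
y \lor ((y \lor y) \to (y \to x)) = i \lor True = True
z \leftrightarrow x = False \leftrightarrow i = i
(y \lor ((y \lor y) \to (y \to x))) \leftrightarrow (z \leftrightarrow x) = True \leftrightarrow i = i
In K3ʷ: y \lor y = i \lor i = i
y \to x = i \to i = i  [any arg is the third value ⇒ result is the third value]
(y \lor y) \to (y \to x) = i \to i = i
y \lor ((y \lor y) \to (y \to x)) = i \lor i = i
z \leftrightarrow x = False \leftrightarrow i = i
(y \lor ((y \lor y) \to (y \to x))) \leftrightarrow (z \leftrightarrow x) = i \leftrightarrow i = i

i; i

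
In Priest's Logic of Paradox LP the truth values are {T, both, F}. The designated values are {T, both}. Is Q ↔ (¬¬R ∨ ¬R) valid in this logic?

No

Countermodel: Q=F, R=T gives F, which is not designated.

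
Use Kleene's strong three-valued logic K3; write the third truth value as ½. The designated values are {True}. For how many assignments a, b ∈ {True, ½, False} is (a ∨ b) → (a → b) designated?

Of the 9 assignments, 5 give a value in {True}.

5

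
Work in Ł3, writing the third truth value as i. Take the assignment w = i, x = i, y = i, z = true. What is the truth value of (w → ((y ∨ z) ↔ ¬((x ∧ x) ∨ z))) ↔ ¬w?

y ∨ z = i ∨ true = true
x ∧ x = i ∧ i = i
(x ∧ x) ∨ z = i ∨ true = true
¬((x ∧ x) ∨ z) = ¬true = false
(y ∨ z) ↔ ¬((x ∧ x) ∨ z) = true ↔ false = false
w → ((y ∨ z) ↔ ¬((x ∧ x) ∨ z)) = i → false = i  [min(1, 1−½+0)]
¬w = ¬i = i
(w → ((y ∨ z) ↔ ¬((x ∧ x) ∨ z))) ↔ ¬w = i ↔ i = true

true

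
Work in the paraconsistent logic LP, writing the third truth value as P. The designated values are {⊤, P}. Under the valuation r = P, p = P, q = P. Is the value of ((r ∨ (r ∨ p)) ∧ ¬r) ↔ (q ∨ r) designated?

Yes

r ∨ p = P ∨ P = P
r ∨ (r ∨ p) = P ∨ P = P
¬r = ¬P = P
(r ∨ (r ∨ p)) ∧ ¬r = P ∧ P = P
q ∨ r = P ∨ P = P
((r ∨ (r ∨ p)) ∧ ¬r) ↔ (q ∨ r) = P ↔ P = P
P ∈ {⊤, P}.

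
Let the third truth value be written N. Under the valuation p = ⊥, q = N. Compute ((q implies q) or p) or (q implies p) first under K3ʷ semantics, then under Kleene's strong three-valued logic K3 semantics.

N; N

In K3ʷ: q implies q = N implies N = N  [any arg is the third value ⇒ result is the third value]
(q implies q) or p = N or ⊥ = N
q implies p = N implies ⊥ = N
((q implies q) or p) or (q implies p) = N or N = N
In Kleene's strong three-valued logic K3: q implies q = N implies N = N
(q implies q) or p = N or ⊥ = N
q implies p = N implies ⊥ = N
((q implies q) or p) or (q implies p) = N or N = N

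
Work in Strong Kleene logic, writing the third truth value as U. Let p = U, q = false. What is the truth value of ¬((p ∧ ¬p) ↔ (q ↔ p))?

¬p = ¬U = U
p ∧ ¬p = U ∧ U = U
q ↔ p = false ↔ U = U
(p ∧ ¬p) ↔ (q ↔ p) = U ↔ U = U
¬((p ∧ ¬p) ↔ (q ↔ p)) = ¬U = U

U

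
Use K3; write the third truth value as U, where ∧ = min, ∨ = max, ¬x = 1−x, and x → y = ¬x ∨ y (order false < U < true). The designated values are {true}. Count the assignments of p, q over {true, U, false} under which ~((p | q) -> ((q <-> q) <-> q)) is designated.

Designated under: (p=true, q=false).

1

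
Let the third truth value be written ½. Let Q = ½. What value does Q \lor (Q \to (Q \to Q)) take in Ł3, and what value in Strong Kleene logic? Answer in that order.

T; ½

In Ł3: Q \to Q = ½ \to ½ = T  [min(1, 1−½+½)]
Q \to (Q \to Q) = ½ \to T = T
Q \lor (Q \to (Q \to Q)) = ½ \lor T = T
In Strong Kleene logic: Q \to Q = ½ \to ½ = ½  [\lnot ½ \lor ½]
Q \to (Q \to Q) = ½ \to ½ = ½
Q \lor (Q \to (Q \to Q)) = ½ \lor ½ = ½
They differ because Ł3 and Strong Kleene logic treat ½ differently under implication.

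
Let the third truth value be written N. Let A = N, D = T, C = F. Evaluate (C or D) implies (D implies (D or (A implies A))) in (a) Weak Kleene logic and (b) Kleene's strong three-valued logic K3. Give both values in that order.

N; T

In Weak Kleene logic: C or D = F or T = T
A implies A = N implies N = N
D or (A implies A) = T or N = N
D implies (D or (A implies A)) = T implies N = N
(C or D) implies (D implies (D or (A implies A))) = T implies N = N
In Kleene's strong three-valued logic K3: C or D = F or T = T
A implies A = N implies N = N  [not N or N]
D or (A implies A) = T or N = T
D implies (D or (A implies A)) = T implies T = T
(C or D) implies (D implies (D or (A implies A))) = T implies T = T
They differ because Weak Kleene logic and Kleene's strong three-valued logic K3 treat N differently under the binary connectives.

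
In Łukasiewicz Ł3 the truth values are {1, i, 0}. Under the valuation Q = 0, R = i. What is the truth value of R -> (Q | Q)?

Q | Q = 0 | 0 = 0
R -> (Q | Q) = i -> 0 = i  [min(1, 1−½+0)]

i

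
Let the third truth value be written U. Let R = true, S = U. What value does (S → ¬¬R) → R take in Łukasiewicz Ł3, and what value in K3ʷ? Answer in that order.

true; U

In Łukasiewicz Ł3: ¬R = ¬true = false
¬¬R = ¬false = true
S → ¬¬R = U → true = true  [min(1, 1−½+1)]
(S → ¬¬R) → R = true → true = true
In K3ʷ: ¬R = ¬true = false
¬¬R = ¬false = true
S → ¬¬R = U → true = U  [any arg is the third value ⇒ result is the third value]
(S → ¬¬R) → R = U → true = U
They differ because Łukasiewicz Ł3 and K3ʷ treat U differently under the binary connectives.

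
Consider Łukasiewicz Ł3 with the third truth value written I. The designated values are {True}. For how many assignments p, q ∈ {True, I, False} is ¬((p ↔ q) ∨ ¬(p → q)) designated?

Designated under: (p=False, q=True).

1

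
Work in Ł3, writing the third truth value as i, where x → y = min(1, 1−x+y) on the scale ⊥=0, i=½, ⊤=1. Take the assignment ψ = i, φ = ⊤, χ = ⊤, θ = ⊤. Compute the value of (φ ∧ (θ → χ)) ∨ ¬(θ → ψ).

θ → χ = ⊤ → ⊤ = ⊤
φ ∧ (θ → χ) = ⊤ ∧ ⊤ = ⊤
θ → ψ = ⊤ → i = i  [min(1, 1−1+½)]
¬(θ → ψ) = ¬i = i
(φ ∧ (θ → χ)) ∨ ¬(θ → ψ) = ⊤ ∨ i = ⊤

⊤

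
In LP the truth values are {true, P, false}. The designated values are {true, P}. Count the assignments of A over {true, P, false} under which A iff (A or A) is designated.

3

A=true: true ✓
A=P: P ✓
A=false: true ✓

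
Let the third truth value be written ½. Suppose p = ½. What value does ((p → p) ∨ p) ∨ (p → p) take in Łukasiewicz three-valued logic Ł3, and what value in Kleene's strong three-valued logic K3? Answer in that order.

true; ½

In Łukasiewicz three-valued logic Ł3: p → p = ½ → ½ = true  [min(1, 1−½+½)]
(p → p) ∨ p = true ∨ ½ = true
p → p = ½ → ½ = true
((p → p) ∨ p) ∨ (p → p) = true ∨ true = true
In Kleene's strong three-valued logic K3: p → p = ½ → ½ = ½  [¬½ ∨ ½]
(p → p) ∨ p = ½ ∨ ½ = ½
p → p = ½ → ½ = ½
((p → p) ∨ p) ∨ (p → p) = ½ ∨ ½ = ½
They differ because Łukasiewicz three-valued logic Ł3 and Kleene's strong three-valued logic K3 treat ½ differently under implication.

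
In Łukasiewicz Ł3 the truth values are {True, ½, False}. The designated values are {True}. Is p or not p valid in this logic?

No

Countermodel: p=½ gives ½, which is not designated.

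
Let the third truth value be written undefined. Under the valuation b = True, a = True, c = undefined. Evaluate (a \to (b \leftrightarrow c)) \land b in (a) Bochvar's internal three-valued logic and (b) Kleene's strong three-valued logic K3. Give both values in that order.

undefined; undefined

In Bochvar's internal three-valued logic: b \leftrightarrow c = True \leftrightarrow undefined = undefined
a \to (b \leftrightarrow c) = True \to undefined = undefined
(a \to (b \leftrightarrow c)) \land b = undefined \land True = undefined
In Kleene's strong three-valued logic K3: b \leftrightarrow c = True \leftrightarrow undefined = undefined
a \to (b \leftrightarrow c) = True \to undefined = undefined
(a \to (b \leftrightarrow c)) \land b = undefined \land True = undefined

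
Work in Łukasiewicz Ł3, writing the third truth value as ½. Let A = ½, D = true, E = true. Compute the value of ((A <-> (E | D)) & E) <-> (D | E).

½

E | D = true | true = true
A <-> (E | D) = ½ <-> true = ½  [1 − |½−1|]
(A <-> (E | D)) & E = ½ & true = ½
D | E = true | true = true
((A <-> (E | D)) & E) <-> (D | E) = ½ <-> true = ½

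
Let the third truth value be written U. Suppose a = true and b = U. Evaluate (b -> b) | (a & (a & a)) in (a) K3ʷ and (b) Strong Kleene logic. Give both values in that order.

In K3ʷ: b -> b = U -> U = U  [any arg is the third value ⇒ result is the third value]
a & a = true & true = true
a & (a & a) = true & true = true
(b -> b) | (a & (a & a)) = U | true = U
In Strong Kleene logic: b -> b = U -> U = U  [~U | U]
a & a = true & true = true
a & (a & a) = true & true = true
(b -> b) | (a & (a & a)) = U | true = true
They differ because K3ʷ and Strong Kleene logic treat U differently under the binary connectives.

U; true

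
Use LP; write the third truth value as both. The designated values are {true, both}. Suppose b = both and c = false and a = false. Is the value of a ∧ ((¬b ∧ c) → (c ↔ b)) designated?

¬b = ¬both = both
¬b ∧ c = both ∧ false = false
c ↔ b = false ↔ both = both
(¬b ∧ c) → (c ↔ b) = false → both = true  [¬false ∨ both]
a ∧ ((¬b ∧ c) → (c ↔ b)) = false ∧ true = false
false ∉ {true, both}.

No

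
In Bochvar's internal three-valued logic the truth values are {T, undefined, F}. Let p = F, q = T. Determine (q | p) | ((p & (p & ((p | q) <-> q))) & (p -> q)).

T

q | p = T | F = T
p | q = F | T = T
(p | q) <-> q = T <-> T = T
p & ((p | q) <-> q) = F & T = F
p & (p & ((p | q) <-> q)) = F & F = F
p -> q = F -> T = T
(p & (p & ((p | q) <-> q))) & (p -> q) = F & T = F
(q | p) | ((p & (p & ((p | q) <-> q))) & (p -> q)) = T | F = T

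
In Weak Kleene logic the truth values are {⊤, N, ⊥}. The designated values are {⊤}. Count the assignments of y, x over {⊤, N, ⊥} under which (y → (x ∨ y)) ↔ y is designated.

2

Designated under: (y=⊤, x=⊤); (y=⊤, x=⊥).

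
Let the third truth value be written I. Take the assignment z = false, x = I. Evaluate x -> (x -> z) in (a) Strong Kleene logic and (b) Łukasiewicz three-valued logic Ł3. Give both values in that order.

I; true

In Strong Kleene logic: x -> z = I -> false = I
x -> (x -> z) = I -> I = I
In Łukasiewicz three-valued logic Ł3: x -> z = I -> false = I
x -> (x -> z) = I -> I = true
They differ because Strong Kleene logic and Łukasiewicz three-valued logic Ł3 treat I differently under implication.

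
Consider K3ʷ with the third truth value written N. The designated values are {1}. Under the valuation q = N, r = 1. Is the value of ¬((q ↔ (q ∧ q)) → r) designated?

No

q ∧ q = N ∧ N = N
q ↔ (q ∧ q) = N ↔ N = N
(q ↔ (q ∧ q)) → r = N → 1 = N  [any arg is the third value ⇒ result is the third value]
¬((q ↔ (q ∧ q)) → r) = ¬N = N
N ∉ {1}.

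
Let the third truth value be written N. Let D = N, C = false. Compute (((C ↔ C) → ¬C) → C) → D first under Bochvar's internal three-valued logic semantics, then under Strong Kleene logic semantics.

N; true

In Bochvar's internal three-valued logic: C ↔ C = false ↔ false = true
¬C = ¬false = true
(C ↔ C) → ¬C = true → true = true
((C ↔ C) → ¬C) → C = true → false = false
(((C ↔ C) → ¬C) → C) → D = false → N = N  [any arg is the third value ⇒ result is the third value]
In Strong Kleene logic: C ↔ C = false ↔ false = true
¬C = ¬false = true
(C ↔ C) → ¬C = true → true = true
((C ↔ C) → ¬C) → C = true → false = false
(((C ↔ C) → ¬C) → C) → D = false → N = true
They differ because Bochvar's internal three-valued logic and Strong Kleene logic treat N differently under the binary connectives.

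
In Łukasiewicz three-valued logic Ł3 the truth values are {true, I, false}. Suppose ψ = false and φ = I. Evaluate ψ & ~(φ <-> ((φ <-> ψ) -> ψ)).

φ <-> ψ = I <-> false = I  [1 − |½−0|]
(φ <-> ψ) -> ψ = I -> false = I
φ <-> ((φ <-> ψ) -> ψ) = I <-> I = true
~(φ <-> ((φ <-> ψ) -> ψ)) = ~true = false
ψ & ~(φ <-> ((φ <-> ψ) -> ψ)) = false & false = false

false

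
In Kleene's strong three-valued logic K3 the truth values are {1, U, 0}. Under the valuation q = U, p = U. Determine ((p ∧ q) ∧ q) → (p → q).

p ∧ q = U ∧ U = U
(p ∧ q) ∧ q = U ∧ U = U
p → q = U → U = U
((p ∧ q) ∧ q) → (p → q) = U → U = U

U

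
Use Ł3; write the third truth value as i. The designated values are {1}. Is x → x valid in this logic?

Yes

Every assignment of x over {1, i, 0} gives a value in {1}.
In particular, with x=i: x → x = 1.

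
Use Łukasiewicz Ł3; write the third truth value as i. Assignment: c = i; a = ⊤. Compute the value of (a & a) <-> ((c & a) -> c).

⊤

a & a = ⊤ & ⊤ = ⊤
c & a = i & ⊤ = i
(c & a) -> c = i -> i = ⊤
(a & a) <-> ((c & a) -> c) = ⊤ <-> ⊤ = ⊤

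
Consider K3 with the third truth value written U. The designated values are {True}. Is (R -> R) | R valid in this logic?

Countermodel: R=U gives U, which is not designated.

No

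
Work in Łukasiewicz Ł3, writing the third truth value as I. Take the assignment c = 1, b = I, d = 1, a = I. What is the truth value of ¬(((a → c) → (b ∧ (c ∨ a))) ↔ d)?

I

a → c = I → 1 = 1
c ∨ a = 1 ∨ I = 1
b ∧ (c ∨ a) = I ∧ 1 = I
(a → c) → (b ∧ (c ∨ a)) = 1 → I = I
((a → c) → (b ∧ (c ∨ a))) ↔ d = I ↔ 1 = I
¬(((a → c) → (b ∧ (c ∨ a))) ↔ d) = ¬I = I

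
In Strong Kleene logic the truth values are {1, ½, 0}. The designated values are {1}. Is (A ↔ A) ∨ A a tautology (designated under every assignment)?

Countermodel: A=½ gives ½, which is not designated.

No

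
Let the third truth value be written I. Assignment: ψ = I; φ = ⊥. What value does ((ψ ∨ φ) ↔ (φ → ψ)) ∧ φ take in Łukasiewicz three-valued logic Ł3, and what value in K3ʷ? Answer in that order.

In Łukasiewicz three-valued logic Ł3: ψ ∨ φ = I ∨ ⊥ = I
φ → ψ = ⊥ → I = ⊤  [min(1, 1−0+½)]
(ψ ∨ φ) ↔ (φ → ψ) = I ↔ ⊤ = I
((ψ ∨ φ) ↔ (φ → ψ)) ∧ φ = I ∧ ⊥ = ⊥
In K3ʷ: ψ ∨ φ = I ∨ ⊥ = I
φ → ψ = ⊥ → I = I  [any arg is the third value ⇒ result is the third value]
(ψ ∨ φ) ↔ (φ → ψ) = I ↔ I = I
((ψ ∨ φ) ↔ (φ → ψ)) ∧ φ = I ∧ ⊥ = I
They differ because Łukasiewicz three-valued logic Ł3 and K3ʷ treat I differently under the binary connectives.

⊥; I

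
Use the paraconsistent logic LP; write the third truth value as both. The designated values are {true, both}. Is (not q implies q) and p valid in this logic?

Countermodel: q=true, p=false gives false, which is not designated.

No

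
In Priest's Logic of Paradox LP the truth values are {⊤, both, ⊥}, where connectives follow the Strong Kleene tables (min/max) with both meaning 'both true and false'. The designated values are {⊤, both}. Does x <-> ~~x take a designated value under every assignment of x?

Yes

Every assignment of x over {⊤, both, ⊥} gives a value in {⊤, both}.
In particular, with x=both: x <-> ~~x = both.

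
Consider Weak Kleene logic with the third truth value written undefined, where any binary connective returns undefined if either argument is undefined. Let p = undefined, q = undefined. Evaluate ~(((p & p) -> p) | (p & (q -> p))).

undefined

p & p = undefined & undefined = undefined
(p & p) -> p = undefined -> undefined = undefined  [any arg is the third value ⇒ result is the third value]
q -> p = undefined -> undefined = undefined
p & (q -> p) = undefined & undefined = undefined
((p & p) -> p) | (p & (q -> p)) = undefined | undefined = undefined
~(((p & p) -> p) | (p & (q -> p))) = ~undefined = undefined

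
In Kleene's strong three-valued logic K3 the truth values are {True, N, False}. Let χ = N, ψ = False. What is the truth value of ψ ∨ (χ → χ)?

N

χ → χ = N → N = N
ψ ∨ (χ → χ) = False ∨ N = N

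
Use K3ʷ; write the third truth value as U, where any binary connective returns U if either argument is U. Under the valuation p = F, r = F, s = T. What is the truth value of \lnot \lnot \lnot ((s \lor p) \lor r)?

s \lor p = T \lor F = T
(s \lor p) \lor r = T \lor F = T
\lnot ((s \lor p) \lor r) = \lnot T = F
\lnot \lnot ((s \lor p) \lor r) = \lnot F = T
\lnot \lnot \lnot ((s \lor p) \lor r) = \lnot T = F

F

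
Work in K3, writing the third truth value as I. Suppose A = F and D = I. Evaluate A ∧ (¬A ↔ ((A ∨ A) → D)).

F

¬A = ¬F = T
A ∨ A = F ∨ F = F
(A ∨ A) → D = F → I = T  [¬F ∨ I]
¬A ↔ ((A ∨ A) → D) = T ↔ T = T
A ∧ (¬A ↔ ((A ∨ A) → D)) = F ∧ T = F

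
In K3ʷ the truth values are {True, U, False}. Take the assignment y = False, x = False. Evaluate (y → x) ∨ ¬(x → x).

y → x = False → False = True
x → x = False → False = True
¬(x → x) = ¬True = False
(y → x) ∨ ¬(x → x) = True ∨ False = True

True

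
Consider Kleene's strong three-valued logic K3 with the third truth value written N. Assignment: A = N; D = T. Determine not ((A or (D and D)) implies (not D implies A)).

D and D = T and T = T
A or (D and D) = N or T = T
not D = not T = F
not D implies A = F implies N = T
(A or (D and D)) implies (not D implies A) = T implies T = T
not ((A or (D and D)) implies (not D implies A)) = not T = F

F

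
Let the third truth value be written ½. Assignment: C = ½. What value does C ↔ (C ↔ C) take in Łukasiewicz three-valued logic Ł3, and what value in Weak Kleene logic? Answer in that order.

In Łukasiewicz three-valued logic Ł3: C ↔ C = ½ ↔ ½ = true  [1 − |½−½|]
C ↔ (C ↔ C) = ½ ↔ true = ½
In Weak Kleene logic: C ↔ C = ½ ↔ ½ = ½
C ↔ (C ↔ C) = ½ ↔ ½ = ½

½; ½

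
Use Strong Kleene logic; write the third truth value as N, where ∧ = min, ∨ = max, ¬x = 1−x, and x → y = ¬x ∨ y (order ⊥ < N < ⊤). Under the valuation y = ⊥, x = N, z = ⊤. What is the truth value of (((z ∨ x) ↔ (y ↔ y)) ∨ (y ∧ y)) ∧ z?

⊤

z ∨ x = ⊤ ∨ N = ⊤
y ↔ y = ⊥ ↔ ⊥ = ⊤
(z ∨ x) ↔ (y ↔ y) = ⊤ ↔ ⊤ = ⊤
y ∧ y = ⊥ ∧ ⊥ = ⊥
((z ∨ x) ↔ (y ↔ y)) ∨ (y ∧ y) = ⊤ ∨ ⊥ = ⊤
(((z ∨ x) ↔ (y ↔ y)) ∨ (y ∧ y)) ∧ z = ⊤ ∧ ⊤ = ⊤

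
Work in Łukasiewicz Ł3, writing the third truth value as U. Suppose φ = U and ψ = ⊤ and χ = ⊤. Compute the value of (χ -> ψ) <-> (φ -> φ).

χ -> ψ = ⊤ -> ⊤ = ⊤
φ -> φ = U -> U = ⊤  [min(1, 1−½+½)]
(χ -> ψ) <-> (φ -> φ) = ⊤ <-> ⊤ = ⊤

⊤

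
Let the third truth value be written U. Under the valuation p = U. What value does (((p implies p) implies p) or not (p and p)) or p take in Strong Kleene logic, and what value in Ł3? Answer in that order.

In Strong Kleene logic: p implies p = U implies U = U  [not U or U]
(p implies p) implies p = U implies U = U
p and p = U and U = U
not (p and p) = not U = U
((p implies p) implies p) or not (p and p) = U or U = U
(((p implies p) implies p) or not (p and p)) or p = U or U = U
In Ł3: p implies p = U implies U = true  [min(1, 1−½+½)]
(p implies p) implies p = true implies U = U
p and p = U and U = U
not (p and p) = not U = U
((p implies p) implies p) or not (p and p) = U or U = U
(((p implies p) implies p) or not (p and p)) or p = U or U = U

U; U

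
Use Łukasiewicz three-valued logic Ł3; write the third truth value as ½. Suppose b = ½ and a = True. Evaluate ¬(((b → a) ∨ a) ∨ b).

False

b → a = ½ → True = True  [min(1, 1−½+1)]
(b → a) ∨ a = True ∨ True = True
((b → a) ∨ a) ∨ b = True ∨ ½ = True
¬(((b → a) ∨ a) ∨ b) = ¬True = False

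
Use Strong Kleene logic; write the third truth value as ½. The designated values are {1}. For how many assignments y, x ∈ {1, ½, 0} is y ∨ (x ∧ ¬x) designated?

Designated under: (y=1, x=1); (y=1, x=½); (y=1, x=0).

3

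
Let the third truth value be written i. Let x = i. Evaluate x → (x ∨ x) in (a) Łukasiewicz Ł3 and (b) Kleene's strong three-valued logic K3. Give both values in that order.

1; i

In Łukasiewicz Ł3: x ∨ x = i ∨ i = i
x → (x ∨ x) = i → i = 1  [min(1, 1−½+½)]
In Kleene's strong three-valued logic K3: x ∨ x = i ∨ i = i
x → (x ∨ x) = i → i = i  [¬i ∨ i]
They differ because Łukasiewicz Ł3 and Kleene's strong three-valued logic K3 treat i differently under implication.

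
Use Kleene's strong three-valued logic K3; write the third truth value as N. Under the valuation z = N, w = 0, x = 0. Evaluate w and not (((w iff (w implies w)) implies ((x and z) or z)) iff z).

0

w implies w = 0 implies 0 = 1
w iff (w implies w) = 0 iff 1 = 0
x and z = 0 and N = 0
(x and z) or z = 0 or N = N
(w iff (w implies w)) implies ((x and z) or z) = 0 implies N = 1
((w iff (w implies w)) implies ((x and z) or z)) iff z = 1 iff N = N
not (((w iff (w implies w)) implies ((x and z) or z)) iff z) = not N = N
w and not (((w iff (w implies w)) implies ((x and z) or z)) iff z) = 0 and N = 0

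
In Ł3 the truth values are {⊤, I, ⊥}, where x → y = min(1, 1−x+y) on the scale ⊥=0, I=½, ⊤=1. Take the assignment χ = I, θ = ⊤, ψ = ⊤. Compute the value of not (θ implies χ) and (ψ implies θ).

I

θ implies χ = ⊤ implies I = I  [min(1, 1−1+½)]
not (θ implies χ) = not I = I
ψ implies θ = ⊤ implies ⊤ = ⊤
not (θ implies χ) and (ψ implies θ) = I and ⊤ = I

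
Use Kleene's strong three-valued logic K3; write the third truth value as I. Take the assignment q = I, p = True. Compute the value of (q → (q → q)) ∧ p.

I

q → q = I → I = I  [¬I ∨ I]
q → (q → q) = I → I = I
(q → (q → q)) ∧ p = I ∧ True = I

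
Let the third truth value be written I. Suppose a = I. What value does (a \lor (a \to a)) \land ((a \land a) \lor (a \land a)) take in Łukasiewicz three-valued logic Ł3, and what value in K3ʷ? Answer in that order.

I; I

In Łukasiewicz three-valued logic Ł3: a \to a = I \to I = 1  [min(1, 1−½+½)]
a \lor (a \to a) = I \lor 1 = 1
a \land a = I \land I = I
a \land a = I \land I = I
(a \land a) \lor (a \land a) = I \lor I = I
(a \lor (a \to a)) \land ((a \land a) \lor (a \land a)) = 1 \land I = I
In K3ʷ: a \to a = I \to I = I  [any arg is the third value ⇒ result is the third value]
a \lor (a \to a) = I \lor I = I
a \land a = I \land I = I
a \land a = I \land I = I
(a \land a) \lor (a \land a) = I \lor I = I
(a \lor (a \to a)) \land ((a \land a) \lor (a \land a)) = I \land I = I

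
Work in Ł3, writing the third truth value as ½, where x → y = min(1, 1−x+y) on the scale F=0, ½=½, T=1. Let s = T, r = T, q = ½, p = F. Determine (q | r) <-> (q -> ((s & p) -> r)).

q | r = ½ | T = T
s & p = T & F = F
(s & p) -> r = F -> T = T
q -> ((s & p) -> r) = ½ -> T = T
(q | r) <-> (q -> ((s & p) -> r)) = T <-> T = T

T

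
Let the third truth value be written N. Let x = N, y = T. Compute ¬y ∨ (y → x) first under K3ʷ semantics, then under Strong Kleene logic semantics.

In K3ʷ: ¬y = ¬T = F
y → x = T → N = N
¬y ∨ (y → x) = F ∨ N = N
In Strong Kleene logic: ¬y = ¬T = F
y → x = T → N = N
¬y ∨ (y → x) = F ∨ N = N

N; N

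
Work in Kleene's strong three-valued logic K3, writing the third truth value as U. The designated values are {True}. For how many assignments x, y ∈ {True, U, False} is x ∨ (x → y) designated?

Of the 9 assignments, 7 give a value in {True}.

7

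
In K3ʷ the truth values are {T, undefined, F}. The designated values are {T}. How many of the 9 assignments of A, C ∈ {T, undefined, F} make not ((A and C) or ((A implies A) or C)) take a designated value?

0

Of the 9 assignments, 0 give a value in {T}.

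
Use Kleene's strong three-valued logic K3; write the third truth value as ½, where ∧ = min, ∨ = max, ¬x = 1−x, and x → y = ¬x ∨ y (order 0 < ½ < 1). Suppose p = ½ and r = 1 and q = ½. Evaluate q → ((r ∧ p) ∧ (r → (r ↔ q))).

r ∧ p = 1 ∧ ½ = ½
r ↔ q = 1 ↔ ½ = ½
r → (r ↔ q) = 1 → ½ = ½
(r ∧ p) ∧ (r → (r ↔ q)) = ½ ∧ ½ = ½
q → ((r ∧ p) ∧ (r → (r ↔ q))) = ½ → ½ = ½

½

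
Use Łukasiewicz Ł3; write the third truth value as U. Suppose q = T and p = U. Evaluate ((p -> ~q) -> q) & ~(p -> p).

~q = ~T = F
p -> ~q = U -> F = U  [min(1, 1−½+0)]
(p -> ~q) -> q = U -> T = T
p -> p = U -> U = T
~(p -> p) = ~T = F
((p -> ~q) -> q) & ~(p -> p) = T & F = F

F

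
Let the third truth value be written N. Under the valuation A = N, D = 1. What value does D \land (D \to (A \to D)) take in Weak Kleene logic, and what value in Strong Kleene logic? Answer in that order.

N; 1

In Weak Kleene logic: A \to D = N \to 1 = N  [any arg is the third value ⇒ result is the third value]
D \to (A \to D) = 1 \to N = N
D \land (D \to (A \to D)) = 1 \land N = N
In Strong Kleene logic: A \to D = N \to 1 = 1  [\lnot N \lor 1]
D \to (A \to D) = 1 \to 1 = 1
D \land (D \to (A \to D)) = 1 \land 1 = 1
They differ because Weak Kleene logic and Strong Kleene logic treat N differently under the binary connectives.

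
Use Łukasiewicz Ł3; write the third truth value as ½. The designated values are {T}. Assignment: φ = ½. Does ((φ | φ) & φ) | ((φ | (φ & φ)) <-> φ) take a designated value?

φ | φ = ½ | ½ = ½
(φ | φ) & φ = ½ & ½ = ½
φ & φ = ½ & ½ = ½
φ | (φ & φ) = ½ | ½ = ½
(φ | (φ & φ)) <-> φ = ½ <-> ½ = T  [1 − |½−½|]
((φ | φ) & φ) | ((φ | (φ & φ)) <-> φ) = ½ | T = T
T ∈ {T}.

Yes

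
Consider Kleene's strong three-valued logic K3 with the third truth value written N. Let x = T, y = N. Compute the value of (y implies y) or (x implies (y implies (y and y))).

y implies y = N implies N = N  [not N or N]
y and y = N and N = N
y implies (y and y) = N implies N = N
x implies (y implies (y and y)) = T implies N = N
(y implies y) or (x implies (y implies (y and y))) = N or N = N

N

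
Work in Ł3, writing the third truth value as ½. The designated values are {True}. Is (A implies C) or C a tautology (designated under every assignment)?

Countermodel: A=True, C=½ gives ½, which is not designated.

No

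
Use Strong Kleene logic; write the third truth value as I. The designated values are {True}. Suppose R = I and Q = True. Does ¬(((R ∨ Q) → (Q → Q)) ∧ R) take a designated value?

R ∨ Q = I ∨ True = True
Q → Q = True → True = True
(R ∨ Q) → (Q → Q) = True → True = True
((R ∨ Q) → (Q → Q)) ∧ R = True ∧ I = I
¬(((R ∨ Q) → (Q → Q)) ∧ R) = ¬I = I
I ∉ {True}.

No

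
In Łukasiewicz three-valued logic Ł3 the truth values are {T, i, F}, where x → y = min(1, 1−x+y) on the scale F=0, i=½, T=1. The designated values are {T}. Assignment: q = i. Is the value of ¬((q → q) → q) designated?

q → q = i → i = T  [min(1, 1−½+½)]
(q → q) → q = T → i = i
¬((q → q) → q) = ¬i = i
i ∉ {T}.

No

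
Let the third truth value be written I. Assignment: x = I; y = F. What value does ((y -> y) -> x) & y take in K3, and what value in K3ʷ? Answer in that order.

In K3: y -> y = F -> F = T
(y -> y) -> x = T -> I = I
((y -> y) -> x) & y = I & F = F
In K3ʷ: y -> y = F -> F = T
(y -> y) -> x = T -> I = I  [any arg is the third value ⇒ result is the third value]
((y -> y) -> x) & y = I & F = I
They differ because K3 and K3ʷ treat I differently under the binary connectives.

F; I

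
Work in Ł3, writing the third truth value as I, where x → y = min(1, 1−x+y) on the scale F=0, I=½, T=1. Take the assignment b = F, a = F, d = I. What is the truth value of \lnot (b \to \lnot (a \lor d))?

F

a \lor d = F \lor I = I
\lnot (a \lor d) = \lnot I = I
b \to \lnot (a \lor d) = F \to I = T  [min(1, 1−0+½)]
\lnot (b \to \lnot (a \lor d)) = \lnot T = F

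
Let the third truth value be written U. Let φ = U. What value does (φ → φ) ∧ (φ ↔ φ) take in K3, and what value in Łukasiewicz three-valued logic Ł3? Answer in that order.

In K3: φ → φ = U → U = U  [¬U ∨ U]
φ ↔ φ = U ↔ U = U
(φ → φ) ∧ (φ ↔ φ) = U ∧ U = U
In Łukasiewicz three-valued logic Ł3: φ → φ = U → U = 1  [min(1, 1−½+½)]
φ ↔ φ = U ↔ U = 1
(φ → φ) ∧ (φ ↔ φ) = 1 ∧ 1 = 1
They differ because K3 and Łukasiewicz three-valued logic Ł3 treat U differently under implication.

U; 1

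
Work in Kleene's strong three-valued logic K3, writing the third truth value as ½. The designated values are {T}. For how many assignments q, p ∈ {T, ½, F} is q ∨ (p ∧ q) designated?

3

Designated under: (q=T, p=T); (q=T, p=½); (q=T, p=F).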